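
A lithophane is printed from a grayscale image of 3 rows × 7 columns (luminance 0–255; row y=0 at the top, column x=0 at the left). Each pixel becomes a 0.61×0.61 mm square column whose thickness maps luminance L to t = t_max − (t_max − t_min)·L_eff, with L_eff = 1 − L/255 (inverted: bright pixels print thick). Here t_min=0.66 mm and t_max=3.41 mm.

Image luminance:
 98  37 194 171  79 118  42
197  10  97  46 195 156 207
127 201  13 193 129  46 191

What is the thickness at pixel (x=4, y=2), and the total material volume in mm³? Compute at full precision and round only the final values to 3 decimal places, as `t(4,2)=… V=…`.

span = t_max - t_min = 3.41 - 0.66 = 2.750
L(4,2) = 129, L_eff = 1 - 129/255 = 0.494118 (inverted)
t(4,2) = 3.41 - 2.750·0.494118 = 2.051
Σt over all 3·7 pixels = 70257/1700 ≈ 41.3276471
V = pitch²·Σt = 0.61²·70257/1700 = 15.378

t(4,2)=2.051 V=15.378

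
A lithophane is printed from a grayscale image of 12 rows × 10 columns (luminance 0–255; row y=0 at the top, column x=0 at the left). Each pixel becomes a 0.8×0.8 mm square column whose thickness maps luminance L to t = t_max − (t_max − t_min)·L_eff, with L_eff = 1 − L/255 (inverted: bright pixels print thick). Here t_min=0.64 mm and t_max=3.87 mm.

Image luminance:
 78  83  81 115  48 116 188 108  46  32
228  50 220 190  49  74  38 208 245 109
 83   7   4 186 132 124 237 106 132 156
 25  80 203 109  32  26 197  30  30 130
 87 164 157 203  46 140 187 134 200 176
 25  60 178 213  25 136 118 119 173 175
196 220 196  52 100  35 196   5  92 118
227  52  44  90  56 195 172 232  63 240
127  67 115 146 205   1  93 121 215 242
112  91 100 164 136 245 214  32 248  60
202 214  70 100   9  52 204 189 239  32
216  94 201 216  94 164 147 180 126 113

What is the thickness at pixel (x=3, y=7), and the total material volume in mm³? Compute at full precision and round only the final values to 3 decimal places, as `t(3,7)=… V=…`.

t(3,7)=1.780 V=172.600

span = t_max - t_min = 3.87 - 0.64 = 3.230
L(3,7) = 90, L_eff = 1 - 90/255 = 0.647059 (inverted)
t(3,7) = 3.87 - 3.230·0.647059 = 1.780
Σt over all 12·10 pixels = 269.688
V = pitch²·Σt = 0.8²·269.688 = 172.600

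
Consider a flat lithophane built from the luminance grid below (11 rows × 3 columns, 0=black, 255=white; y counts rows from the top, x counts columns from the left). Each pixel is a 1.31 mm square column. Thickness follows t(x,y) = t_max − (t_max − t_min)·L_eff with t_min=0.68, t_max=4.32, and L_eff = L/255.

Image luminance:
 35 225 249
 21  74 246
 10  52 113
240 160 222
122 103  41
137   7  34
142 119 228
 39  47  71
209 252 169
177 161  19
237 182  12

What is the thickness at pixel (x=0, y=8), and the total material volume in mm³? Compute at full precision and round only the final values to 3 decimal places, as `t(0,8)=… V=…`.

span = t_max - t_min = 4.32 - 0.68 = 3.640
L(0,8) = 209, L_eff = 209/255 = 0.819608
t(0,8) = 4.32 - 3.640·0.819608 = 1.337
Σt over all 11·3 pixels = 35381/425 ≈ 83.2494118
V = pitch²·Σt = 1.31²·35381/425 = 142.864

t(0,8)=1.337 V=142.864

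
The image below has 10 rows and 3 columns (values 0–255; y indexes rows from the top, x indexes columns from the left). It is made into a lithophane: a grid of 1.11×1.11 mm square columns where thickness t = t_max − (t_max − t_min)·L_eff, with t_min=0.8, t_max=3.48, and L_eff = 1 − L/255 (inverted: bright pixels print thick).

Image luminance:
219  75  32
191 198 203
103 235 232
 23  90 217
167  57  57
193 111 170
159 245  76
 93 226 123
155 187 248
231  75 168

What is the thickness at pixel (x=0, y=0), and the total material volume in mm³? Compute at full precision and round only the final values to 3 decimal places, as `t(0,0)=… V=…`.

span = t_max - t_min = 3.48 - 0.8 = 2.680
L(0,0) = 219, L_eff = 1 - 219/255 = 0.141176 (inverted)
t(0,0) = 3.48 - 2.680·0.141176 = 3.102
Σt over all 10·3 pixels = 458453/6375 ≈ 71.9141961
V = pitch²·Σt = 1.11²·458453/6375 = 88.605

t(0,0)=3.102 V=88.605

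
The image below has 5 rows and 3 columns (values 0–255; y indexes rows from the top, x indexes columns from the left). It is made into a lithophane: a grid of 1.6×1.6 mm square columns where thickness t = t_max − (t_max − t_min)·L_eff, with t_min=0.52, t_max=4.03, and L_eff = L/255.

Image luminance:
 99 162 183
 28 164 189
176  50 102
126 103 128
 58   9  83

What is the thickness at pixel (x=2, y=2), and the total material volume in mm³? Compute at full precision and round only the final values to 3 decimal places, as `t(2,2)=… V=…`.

t(2,2)=2.626 V=96.258

span = t_max - t_min = 4.03 - 0.52 = 3.510
L(2,2) = 102, L_eff = 102/255 = 0.400000
t(2,2) = 4.03 - 3.510·0.400000 = 2.626
Σt over all 5·3 pixels = 63921/1700 ≈ 37.6005882
V = pitch²·Σt = 1.6²·63921/1700 = 96.258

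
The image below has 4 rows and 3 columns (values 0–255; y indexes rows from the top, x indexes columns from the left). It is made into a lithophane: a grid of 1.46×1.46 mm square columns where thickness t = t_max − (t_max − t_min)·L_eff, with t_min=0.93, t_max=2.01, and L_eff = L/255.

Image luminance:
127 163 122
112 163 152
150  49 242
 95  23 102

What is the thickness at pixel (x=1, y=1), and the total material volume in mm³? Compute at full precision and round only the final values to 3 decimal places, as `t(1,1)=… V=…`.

span = t_max - t_min = 2.01 - 0.93 = 1.080
L(1,1) = 163, L_eff = 163/255 = 0.639216
t(1,1) = 2.01 - 1.080·0.639216 = 1.320
Σt over all 4·3 pixels = 7551/425 ≈ 17.7670588
V = pitch²·Σt = 1.46²·7551/425 = 37.872

t(1,1)=1.320 V=37.872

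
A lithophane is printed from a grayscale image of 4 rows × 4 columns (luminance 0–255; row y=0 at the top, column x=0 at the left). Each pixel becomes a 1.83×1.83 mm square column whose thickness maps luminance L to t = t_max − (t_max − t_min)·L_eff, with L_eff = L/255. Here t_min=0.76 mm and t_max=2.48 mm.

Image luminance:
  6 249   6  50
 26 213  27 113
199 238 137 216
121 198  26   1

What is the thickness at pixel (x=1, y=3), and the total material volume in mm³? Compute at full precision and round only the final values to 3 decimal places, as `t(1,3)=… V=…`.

span = t_max - t_min = 2.48 - 0.76 = 1.720
L(1,3) = 198, L_eff = 198/255 = 0.776471
t(1,3) = 2.48 - 1.720·0.776471 = 1.144
Σt over all 4·4 pixels = 174442/6375 ≈ 27.3634510
V = pitch²·Σt = 1.83²·174442/6375 = 91.637

t(1,3)=1.144 V=91.637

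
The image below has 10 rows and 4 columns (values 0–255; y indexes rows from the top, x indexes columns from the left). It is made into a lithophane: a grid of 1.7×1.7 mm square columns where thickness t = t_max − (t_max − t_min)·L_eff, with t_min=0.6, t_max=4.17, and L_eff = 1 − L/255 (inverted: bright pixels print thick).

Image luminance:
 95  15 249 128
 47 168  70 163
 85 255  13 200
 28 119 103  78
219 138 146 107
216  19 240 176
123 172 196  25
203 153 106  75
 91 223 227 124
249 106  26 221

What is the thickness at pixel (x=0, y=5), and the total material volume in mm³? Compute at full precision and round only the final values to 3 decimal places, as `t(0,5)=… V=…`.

t(0,5)=3.624 V=287.723

span = t_max - t_min = 4.17 - 0.6 = 3.570
L(0,5) = 216, L_eff = 1 - 216/255 = 0.152941 (inverted)
t(0,5) = 4.17 - 3.570·0.152941 = 3.624
Σt over all 10·4 pixels = 99.558
V = pitch²·Σt = 1.7²·99.558 = 287.723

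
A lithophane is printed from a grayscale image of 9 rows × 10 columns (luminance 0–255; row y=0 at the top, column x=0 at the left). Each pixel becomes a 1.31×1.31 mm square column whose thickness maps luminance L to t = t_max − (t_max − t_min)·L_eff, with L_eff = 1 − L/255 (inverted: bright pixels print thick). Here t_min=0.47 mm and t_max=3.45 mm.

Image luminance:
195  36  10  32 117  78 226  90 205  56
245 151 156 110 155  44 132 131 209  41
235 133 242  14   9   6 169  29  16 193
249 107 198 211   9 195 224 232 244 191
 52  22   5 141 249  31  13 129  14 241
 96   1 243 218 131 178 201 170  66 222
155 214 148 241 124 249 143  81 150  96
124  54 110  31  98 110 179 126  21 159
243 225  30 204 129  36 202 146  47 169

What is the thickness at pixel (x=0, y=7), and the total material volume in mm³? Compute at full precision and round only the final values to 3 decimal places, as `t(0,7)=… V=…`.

t(0,7)=1.919 V=309.077

span = t_max - t_min = 3.45 - 0.47 = 2.980
L(0,7) = 124, L_eff = 1 - 124/255 = 0.513725 (inverted)
t(0,7) = 3.45 - 2.980·0.513725 = 1.919
Σt over all 9·10 pixels = 2296333/12750 ≈ 180.1045490
V = pitch²·Σt = 1.31²·2296333/12750 = 309.077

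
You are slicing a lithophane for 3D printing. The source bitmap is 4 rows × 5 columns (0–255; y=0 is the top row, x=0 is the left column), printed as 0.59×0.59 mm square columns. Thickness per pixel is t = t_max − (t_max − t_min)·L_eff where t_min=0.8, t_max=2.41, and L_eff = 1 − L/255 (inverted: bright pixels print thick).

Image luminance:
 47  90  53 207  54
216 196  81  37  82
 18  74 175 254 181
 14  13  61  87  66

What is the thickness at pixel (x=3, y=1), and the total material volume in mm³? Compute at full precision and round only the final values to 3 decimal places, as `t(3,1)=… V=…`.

t(3,1)=1.034 V=9.978

span = t_max - t_min = 2.41 - 0.8 = 1.610
L(3,1) = 37, L_eff = 1 - 37/255 = 0.854902 (inverted)
t(3,1) = 2.41 - 1.610·0.854902 = 1.034
Σt over all 4·5 pixels = 21499/750 ≈ 28.6653333
V = pitch²·Σt = 0.59²·21499/750 = 9.978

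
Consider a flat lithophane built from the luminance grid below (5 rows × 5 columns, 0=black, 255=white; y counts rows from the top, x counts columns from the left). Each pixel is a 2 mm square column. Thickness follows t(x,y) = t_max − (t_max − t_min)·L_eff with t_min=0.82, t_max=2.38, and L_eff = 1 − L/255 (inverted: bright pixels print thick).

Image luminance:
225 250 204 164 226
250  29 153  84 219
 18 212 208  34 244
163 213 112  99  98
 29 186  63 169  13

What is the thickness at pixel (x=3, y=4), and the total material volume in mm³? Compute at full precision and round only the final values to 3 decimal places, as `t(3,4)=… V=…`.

span = t_max - t_min = 2.38 - 0.82 = 1.560
L(3,4) = 169, L_eff = 1 - 169/255 = 0.337255 (inverted)
t(3,4) = 2.38 - 1.560·0.337255 = 1.854
Σt over all 5·5 pixels = 36483/850 ≈ 42.9211765
V = pitch²·Σt = 2²·36483/850 = 171.685

t(3,4)=1.854 V=171.685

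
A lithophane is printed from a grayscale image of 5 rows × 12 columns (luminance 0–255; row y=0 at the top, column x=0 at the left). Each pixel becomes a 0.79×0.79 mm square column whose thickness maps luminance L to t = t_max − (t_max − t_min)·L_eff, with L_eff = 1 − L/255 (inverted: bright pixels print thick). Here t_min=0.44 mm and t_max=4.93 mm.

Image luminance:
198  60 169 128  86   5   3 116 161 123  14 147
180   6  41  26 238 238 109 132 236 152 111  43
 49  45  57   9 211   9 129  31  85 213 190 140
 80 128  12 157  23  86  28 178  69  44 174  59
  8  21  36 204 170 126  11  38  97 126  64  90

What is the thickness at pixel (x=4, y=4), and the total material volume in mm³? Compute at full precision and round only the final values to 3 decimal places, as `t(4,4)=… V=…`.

t(4,4)=3.433 V=81.520

span = t_max - t_min = 4.93 - 0.44 = 4.490
L(4,4) = 170, L_eff = 1 - 170/255 = 0.333333 (inverted)
t(4,4) = 4.93 - 4.490·0.333333 = 3.433
Σt over all 5·12 pixels = 1110277/8500 ≈ 130.6208235
V = pitch²·Σt = 0.79²·1110277/8500 = 81.520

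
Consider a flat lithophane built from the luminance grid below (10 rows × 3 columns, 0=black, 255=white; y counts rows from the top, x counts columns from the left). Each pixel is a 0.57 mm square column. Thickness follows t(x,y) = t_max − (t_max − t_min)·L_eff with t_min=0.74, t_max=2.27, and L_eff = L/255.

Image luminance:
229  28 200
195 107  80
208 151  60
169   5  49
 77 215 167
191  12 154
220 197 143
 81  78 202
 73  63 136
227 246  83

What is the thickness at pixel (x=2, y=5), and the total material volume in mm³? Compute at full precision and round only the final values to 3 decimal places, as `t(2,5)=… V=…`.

span = t_max - t_min = 2.27 - 0.74 = 1.530
L(2,5) = 154, L_eff = 154/255 = 0.603922
t(2,5) = 2.27 - 1.530·0.603922 = 1.346
Σt over all 10·3 pixels = 43.824
V = pitch²·Σt = 0.57²·43.824 = 14.238

t(2,5)=1.346 V=14.238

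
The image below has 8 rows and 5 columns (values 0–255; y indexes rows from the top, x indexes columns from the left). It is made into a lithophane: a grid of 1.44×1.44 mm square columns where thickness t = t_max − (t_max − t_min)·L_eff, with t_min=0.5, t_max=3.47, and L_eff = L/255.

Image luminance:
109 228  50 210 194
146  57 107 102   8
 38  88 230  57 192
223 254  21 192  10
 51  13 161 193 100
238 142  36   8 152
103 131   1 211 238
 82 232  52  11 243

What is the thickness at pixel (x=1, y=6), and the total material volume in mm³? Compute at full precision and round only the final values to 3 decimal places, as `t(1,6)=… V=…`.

t(1,6)=1.944 V=169.136

span = t_max - t_min = 3.47 - 0.5 = 2.970
L(1,6) = 131, L_eff = 131/255 = 0.513725
t(1,6) = 3.47 - 2.970·0.513725 = 1.944
Σt over all 8·5 pixels = 346657/4250 ≈ 81.5663529
V = pitch²·Σt = 1.44²·346657/4250 = 169.136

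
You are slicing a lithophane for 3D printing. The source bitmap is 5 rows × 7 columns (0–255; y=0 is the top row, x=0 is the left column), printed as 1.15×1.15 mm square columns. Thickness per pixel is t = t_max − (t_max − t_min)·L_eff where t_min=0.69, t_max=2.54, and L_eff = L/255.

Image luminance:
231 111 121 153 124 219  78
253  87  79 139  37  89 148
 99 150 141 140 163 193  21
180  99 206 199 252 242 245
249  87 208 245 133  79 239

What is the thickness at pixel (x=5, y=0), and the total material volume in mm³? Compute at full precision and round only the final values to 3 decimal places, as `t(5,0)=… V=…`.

t(5,0)=0.951 V=65.385

span = t_max - t_min = 2.54 - 0.69 = 1.850
L(5,0) = 219, L_eff = 219/255 = 0.858824
t(5,0) = 2.54 - 1.850·0.858824 = 0.951
Σt over all 5·7 pixels = 84049/1700 ≈ 49.4405882
V = pitch²·Σt = 1.15²·84049/1700 = 65.385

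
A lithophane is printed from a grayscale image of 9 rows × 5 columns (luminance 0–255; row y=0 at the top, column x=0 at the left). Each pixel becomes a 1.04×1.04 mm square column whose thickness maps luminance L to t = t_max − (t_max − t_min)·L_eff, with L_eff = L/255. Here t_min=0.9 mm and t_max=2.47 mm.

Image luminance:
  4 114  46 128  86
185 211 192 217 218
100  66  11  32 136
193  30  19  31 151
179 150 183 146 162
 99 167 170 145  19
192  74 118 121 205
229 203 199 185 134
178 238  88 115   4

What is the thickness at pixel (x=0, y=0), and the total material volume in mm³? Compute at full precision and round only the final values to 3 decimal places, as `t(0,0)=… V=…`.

t(0,0)=2.445 V=81.110

span = t_max - t_min = 2.47 - 0.9 = 1.570
L(0,0) = 4, L_eff = 4/255 = 0.015686
t(0,0) = 2.47 - 1.570·0.015686 = 2.445
Σt over all 9·5 pixels = 478066/6375 ≈ 74.9907451
V = pitch²·Σt = 1.04²·478066/6375 = 81.110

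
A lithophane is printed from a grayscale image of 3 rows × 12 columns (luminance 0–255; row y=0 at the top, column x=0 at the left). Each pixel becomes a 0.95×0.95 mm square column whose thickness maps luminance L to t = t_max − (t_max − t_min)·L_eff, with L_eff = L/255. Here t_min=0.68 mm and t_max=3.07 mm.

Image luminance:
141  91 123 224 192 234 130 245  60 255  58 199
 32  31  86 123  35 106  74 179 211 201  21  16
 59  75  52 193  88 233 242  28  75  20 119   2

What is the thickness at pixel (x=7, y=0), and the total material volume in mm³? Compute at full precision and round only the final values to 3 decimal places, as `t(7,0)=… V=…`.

t(7,0)=0.774 V=63.769

span = t_max - t_min = 3.07 - 0.68 = 2.390
L(7,0) = 245, L_eff = 245/255 = 0.960784
t(7,0) = 3.07 - 2.390·0.960784 = 0.774
Σt over all 3·12 pixels = 1801793/25500 ≈ 70.6585490
V = pitch²·Σt = 0.95²·1801793/25500 = 63.769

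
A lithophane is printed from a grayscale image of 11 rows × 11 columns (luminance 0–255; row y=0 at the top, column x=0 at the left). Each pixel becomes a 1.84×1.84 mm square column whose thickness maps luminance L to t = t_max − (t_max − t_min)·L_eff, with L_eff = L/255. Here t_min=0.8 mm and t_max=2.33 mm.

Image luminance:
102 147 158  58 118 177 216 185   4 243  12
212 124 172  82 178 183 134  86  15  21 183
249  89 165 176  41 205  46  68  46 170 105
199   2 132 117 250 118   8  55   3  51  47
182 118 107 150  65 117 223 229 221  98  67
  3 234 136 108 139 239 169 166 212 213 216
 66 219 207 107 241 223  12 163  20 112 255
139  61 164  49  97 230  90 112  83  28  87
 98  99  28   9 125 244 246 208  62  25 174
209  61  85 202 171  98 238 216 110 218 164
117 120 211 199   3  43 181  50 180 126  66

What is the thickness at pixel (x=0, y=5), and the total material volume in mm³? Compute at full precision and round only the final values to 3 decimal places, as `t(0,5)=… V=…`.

t(0,5)=2.312 V=635.274

span = t_max - t_min = 2.33 - 0.8 = 1.530
L(0,5) = 3, L_eff = 3/255 = 0.011765
t(0,5) = 2.33 - 1.530·0.011765 = 2.312
Σt over all 11·11 pixels = 187.64
V = pitch²·Σt = 1.84²·187.64 = 635.274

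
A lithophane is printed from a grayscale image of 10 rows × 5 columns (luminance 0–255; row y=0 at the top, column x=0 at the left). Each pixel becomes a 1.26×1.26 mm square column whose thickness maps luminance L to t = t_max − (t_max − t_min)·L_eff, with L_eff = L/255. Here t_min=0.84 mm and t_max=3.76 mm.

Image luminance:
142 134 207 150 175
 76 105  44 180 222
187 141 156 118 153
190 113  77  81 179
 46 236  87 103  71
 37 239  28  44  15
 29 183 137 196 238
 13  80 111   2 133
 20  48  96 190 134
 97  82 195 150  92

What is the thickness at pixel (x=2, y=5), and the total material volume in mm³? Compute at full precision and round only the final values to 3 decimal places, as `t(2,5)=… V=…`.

t(2,5)=3.439 V=190.082

span = t_max - t_min = 3.76 - 0.84 = 2.920
L(2,5) = 28, L_eff = 28/255 = 0.109804
t(2,5) = 3.76 - 2.920·0.109804 = 3.439
Σt over all 10·5 pixels = 763274/6375 ≈ 119.7292549
V = pitch²·Σt = 1.26²·763274/6375 = 190.082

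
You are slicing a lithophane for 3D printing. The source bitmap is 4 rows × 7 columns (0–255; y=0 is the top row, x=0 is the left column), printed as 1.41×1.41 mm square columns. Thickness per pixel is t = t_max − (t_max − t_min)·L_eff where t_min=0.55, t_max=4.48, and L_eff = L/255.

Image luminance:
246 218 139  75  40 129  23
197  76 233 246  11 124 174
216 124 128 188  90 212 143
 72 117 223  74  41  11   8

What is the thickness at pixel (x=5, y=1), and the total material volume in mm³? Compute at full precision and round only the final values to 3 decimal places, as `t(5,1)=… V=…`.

span = t_max - t_min = 4.48 - 0.55 = 3.930
L(5,1) = 124, L_eff = 124/255 = 0.486275
t(5,1) = 4.48 - 3.930·0.486275 = 2.569
Σt over all 4·7 pixels = 298761/4250 ≈ 70.2967059
V = pitch²·Σt = 1.41²·298761/4250 = 139.757

t(5,1)=2.569 V=139.757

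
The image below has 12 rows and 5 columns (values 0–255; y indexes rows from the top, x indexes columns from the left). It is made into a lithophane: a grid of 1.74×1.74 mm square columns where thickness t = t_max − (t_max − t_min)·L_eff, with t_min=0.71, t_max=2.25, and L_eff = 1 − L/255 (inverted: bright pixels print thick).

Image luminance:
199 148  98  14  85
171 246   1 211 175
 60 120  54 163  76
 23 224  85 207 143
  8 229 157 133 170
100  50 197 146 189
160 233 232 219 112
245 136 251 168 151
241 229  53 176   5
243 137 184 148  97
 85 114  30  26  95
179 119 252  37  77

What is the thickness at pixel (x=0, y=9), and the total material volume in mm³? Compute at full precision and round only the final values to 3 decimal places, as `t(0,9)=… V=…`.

span = t_max - t_min = 2.25 - 0.71 = 1.540
L(0,9) = 243, L_eff = 1 - 243/255 = 0.047059 (inverted)
t(0,9) = 2.25 - 1.540·0.047059 = 2.178
Σt over all 12·5 pixels = 197247/2125 ≈ 92.8221176
V = pitch²·Σt = 1.74²·197247/2125 = 281.028

t(0,9)=2.178 V=281.028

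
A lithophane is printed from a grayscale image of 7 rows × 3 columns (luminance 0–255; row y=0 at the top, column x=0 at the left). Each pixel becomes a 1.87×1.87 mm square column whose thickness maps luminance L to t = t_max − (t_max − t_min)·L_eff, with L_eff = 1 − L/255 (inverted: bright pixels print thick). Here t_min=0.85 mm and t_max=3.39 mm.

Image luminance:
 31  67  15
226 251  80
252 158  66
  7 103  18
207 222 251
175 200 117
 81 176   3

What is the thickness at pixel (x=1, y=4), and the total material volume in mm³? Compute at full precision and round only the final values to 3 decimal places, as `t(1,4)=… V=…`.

t(1,4)=3.061 V=156.675

span = t_max - t_min = 3.39 - 0.85 = 2.540
L(1,4) = 222, L_eff = 1 - 222/255 = 0.129412 (inverted)
t(1,4) = 3.39 - 2.540·0.129412 = 3.061
Σt over all 7·3 pixels = 380833/8500 ≈ 44.8038824
V = pitch²·Σt = 1.87²·380833/8500 = 156.675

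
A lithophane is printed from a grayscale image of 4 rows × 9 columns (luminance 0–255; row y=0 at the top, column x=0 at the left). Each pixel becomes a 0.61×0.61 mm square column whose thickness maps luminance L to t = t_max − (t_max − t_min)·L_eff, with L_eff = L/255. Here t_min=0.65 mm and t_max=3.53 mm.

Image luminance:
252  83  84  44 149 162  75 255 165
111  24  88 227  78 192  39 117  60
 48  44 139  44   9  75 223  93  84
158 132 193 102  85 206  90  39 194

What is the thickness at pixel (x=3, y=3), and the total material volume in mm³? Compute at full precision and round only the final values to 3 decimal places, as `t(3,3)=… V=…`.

span = t_max - t_min = 3.53 - 0.65 = 2.880
L(3,3) = 102, L_eff = 102/255 = 0.400000
t(3,3) = 3.53 - 2.880·0.400000 = 2.378
Σt over all 4·9 pixels = 170133/2125 ≈ 80.0625882
V = pitch²·Σt = 0.61²·170133/2125 = 29.791

t(3,3)=2.378 V=29.791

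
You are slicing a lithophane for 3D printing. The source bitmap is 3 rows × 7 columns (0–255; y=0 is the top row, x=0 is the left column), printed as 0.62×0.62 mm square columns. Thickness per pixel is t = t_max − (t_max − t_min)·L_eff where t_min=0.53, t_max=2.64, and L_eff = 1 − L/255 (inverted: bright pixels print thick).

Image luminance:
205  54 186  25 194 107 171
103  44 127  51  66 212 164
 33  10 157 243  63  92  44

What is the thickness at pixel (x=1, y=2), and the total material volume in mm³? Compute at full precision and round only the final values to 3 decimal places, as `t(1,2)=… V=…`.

span = t_max - t_min = 2.64 - 0.53 = 2.110
L(1,2) = 10, L_eff = 1 - 10/255 = 0.960784 (inverted)
t(1,2) = 2.64 - 2.110·0.960784 = 0.613
Σt over all 3·7 pixels = 194969/6375 ≈ 30.5833725
V = pitch²·Σt = 0.62²·194969/6375 = 11.756

t(1,2)=0.613 V=11.756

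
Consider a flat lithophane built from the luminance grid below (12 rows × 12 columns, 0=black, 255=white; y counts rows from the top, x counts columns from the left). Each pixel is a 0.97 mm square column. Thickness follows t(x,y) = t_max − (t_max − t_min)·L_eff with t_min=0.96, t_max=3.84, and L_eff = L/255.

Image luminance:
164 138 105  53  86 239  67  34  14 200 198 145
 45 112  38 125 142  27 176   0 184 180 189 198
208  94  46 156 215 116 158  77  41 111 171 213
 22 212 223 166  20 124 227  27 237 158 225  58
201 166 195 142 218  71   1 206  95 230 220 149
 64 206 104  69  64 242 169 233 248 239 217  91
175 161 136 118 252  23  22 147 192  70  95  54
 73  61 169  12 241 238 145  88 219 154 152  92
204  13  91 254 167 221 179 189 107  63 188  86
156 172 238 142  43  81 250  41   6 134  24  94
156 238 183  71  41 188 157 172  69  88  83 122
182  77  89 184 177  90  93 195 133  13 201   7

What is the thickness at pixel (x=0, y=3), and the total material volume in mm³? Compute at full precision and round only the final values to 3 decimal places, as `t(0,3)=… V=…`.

t(0,3)=3.592 V=315.770

span = t_max - t_min = 3.84 - 0.96 = 2.880
L(0,3) = 22, L_eff = 22/255 = 0.086275
t(0,3) = 3.84 - 2.880·0.086275 = 3.592
Σt over all 12·12 pixels = 142632/425 ≈ 335.6047059
V = pitch²·Σt = 0.97²·142632/425 = 315.770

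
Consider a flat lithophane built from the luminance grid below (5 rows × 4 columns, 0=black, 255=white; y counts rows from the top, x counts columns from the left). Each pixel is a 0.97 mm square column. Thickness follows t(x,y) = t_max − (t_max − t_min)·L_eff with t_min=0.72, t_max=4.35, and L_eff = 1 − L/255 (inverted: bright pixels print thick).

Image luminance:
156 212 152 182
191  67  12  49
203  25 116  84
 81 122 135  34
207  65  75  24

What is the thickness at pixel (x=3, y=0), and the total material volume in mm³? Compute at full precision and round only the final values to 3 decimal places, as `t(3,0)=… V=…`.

span = t_max - t_min = 4.35 - 0.72 = 3.630
L(3,0) = 182, L_eff = 1 - 182/255 = 0.286275 (inverted)
t(3,0) = 4.35 - 3.630·0.286275 = 3.311
Σt over all 5·4 pixels = 96908/2125 ≈ 45.6037647
V = pitch²·Σt = 0.97²·96908/2125 = 42.909

t(3,0)=3.311 V=42.909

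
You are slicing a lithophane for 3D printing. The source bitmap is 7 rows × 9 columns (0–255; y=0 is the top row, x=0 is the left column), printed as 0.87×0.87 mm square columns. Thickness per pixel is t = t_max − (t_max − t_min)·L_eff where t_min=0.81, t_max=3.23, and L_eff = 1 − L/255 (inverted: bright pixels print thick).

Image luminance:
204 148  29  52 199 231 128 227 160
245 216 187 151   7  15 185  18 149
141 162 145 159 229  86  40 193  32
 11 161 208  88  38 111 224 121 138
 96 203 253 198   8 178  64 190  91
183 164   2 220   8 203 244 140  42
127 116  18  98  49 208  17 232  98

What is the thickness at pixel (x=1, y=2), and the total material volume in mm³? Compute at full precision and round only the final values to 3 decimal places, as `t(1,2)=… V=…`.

t(1,2)=2.347 V=98.158

span = t_max - t_min = 3.23 - 0.81 = 2.420
L(1,2) = 162, L_eff = 1 - 162/255 = 0.364706 (inverted)
t(1,2) = 3.23 - 2.420·0.364706 = 2.347
Σt over all 7·9 pixels = 3306961/25500 ≈ 129.6847451
V = pitch²·Σt = 0.87²·3306961/25500 = 98.158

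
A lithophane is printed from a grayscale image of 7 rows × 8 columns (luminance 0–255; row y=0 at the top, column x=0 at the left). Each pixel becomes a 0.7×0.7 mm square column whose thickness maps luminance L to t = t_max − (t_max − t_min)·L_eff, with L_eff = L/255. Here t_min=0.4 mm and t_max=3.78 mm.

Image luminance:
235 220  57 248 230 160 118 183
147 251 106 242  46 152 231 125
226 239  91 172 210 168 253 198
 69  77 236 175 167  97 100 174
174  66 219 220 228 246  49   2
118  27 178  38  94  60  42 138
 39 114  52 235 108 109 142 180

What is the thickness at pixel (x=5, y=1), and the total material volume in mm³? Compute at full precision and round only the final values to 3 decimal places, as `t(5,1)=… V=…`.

t(5,1)=1.765 V=49.939

span = t_max - t_min = 3.78 - 0.4 = 3.380
L(5,1) = 152, L_eff = 152/255 = 0.596078
t(5,1) = 3.78 - 3.380·0.596078 = 1.765
Σt over all 7·8 pixels = 1299431/12750 ≈ 101.9161569
V = pitch²·Σt = 0.7²·1299431/12750 = 49.939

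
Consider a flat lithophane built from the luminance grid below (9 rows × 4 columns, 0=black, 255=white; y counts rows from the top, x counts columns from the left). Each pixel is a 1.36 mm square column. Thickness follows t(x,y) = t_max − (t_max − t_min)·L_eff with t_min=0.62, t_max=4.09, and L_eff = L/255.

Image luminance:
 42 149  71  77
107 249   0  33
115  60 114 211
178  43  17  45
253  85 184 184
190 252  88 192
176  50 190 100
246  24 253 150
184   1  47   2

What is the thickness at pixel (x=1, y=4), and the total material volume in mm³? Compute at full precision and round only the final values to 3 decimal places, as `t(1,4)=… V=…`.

t(1,4)=2.933 V=162.548

span = t_max - t_min = 4.09 - 0.62 = 3.470
L(1,4) = 85, L_eff = 85/255 = 0.333333
t(1,4) = 4.09 - 3.470·0.333333 = 2.933
Σt over all 9·4 pixels = 373501/4250 ≈ 87.8825882
V = pitch²·Σt = 1.36²·373501/4250 = 162.548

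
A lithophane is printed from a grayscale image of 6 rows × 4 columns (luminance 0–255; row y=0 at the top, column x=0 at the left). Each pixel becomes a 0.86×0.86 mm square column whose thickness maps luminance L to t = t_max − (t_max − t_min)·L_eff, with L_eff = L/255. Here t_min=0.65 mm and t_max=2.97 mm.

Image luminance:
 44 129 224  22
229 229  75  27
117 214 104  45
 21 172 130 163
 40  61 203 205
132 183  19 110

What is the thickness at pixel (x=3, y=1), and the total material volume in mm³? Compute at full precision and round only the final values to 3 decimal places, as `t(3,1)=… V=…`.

t(3,1)=2.724 V=33.218

span = t_max - t_min = 2.97 - 0.65 = 2.320
L(3,1) = 27, L_eff = 27/255 = 0.105882
t(3,1) = 2.97 - 2.320·0.105882 = 2.724
Σt over all 6·4 pixels = 95442/2125 ≈ 44.9138824
V = pitch²·Σt = 0.86²·95442/2125 = 33.218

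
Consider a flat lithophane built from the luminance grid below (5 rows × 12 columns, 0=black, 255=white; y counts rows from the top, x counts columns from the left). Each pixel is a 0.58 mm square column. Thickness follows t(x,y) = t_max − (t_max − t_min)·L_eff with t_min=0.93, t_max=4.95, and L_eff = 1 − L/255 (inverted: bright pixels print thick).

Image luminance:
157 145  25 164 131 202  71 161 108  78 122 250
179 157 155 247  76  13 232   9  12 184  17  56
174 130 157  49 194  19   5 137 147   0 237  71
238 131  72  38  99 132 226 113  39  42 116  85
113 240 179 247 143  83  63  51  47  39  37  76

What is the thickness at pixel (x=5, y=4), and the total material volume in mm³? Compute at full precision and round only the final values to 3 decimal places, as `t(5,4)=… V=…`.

span = t_max - t_min = 4.95 - 0.93 = 4.020
L(5,4) = 83, L_eff = 1 - 83/255 = 0.674510 (inverted)
t(5,4) = 4.95 - 4.020·0.674510 = 2.238
Σt over all 5·12 pixels = 70079/425 ≈ 164.8917647
V = pitch²·Σt = 0.58²·70079/425 = 55.470

t(5,4)=2.238 V=55.470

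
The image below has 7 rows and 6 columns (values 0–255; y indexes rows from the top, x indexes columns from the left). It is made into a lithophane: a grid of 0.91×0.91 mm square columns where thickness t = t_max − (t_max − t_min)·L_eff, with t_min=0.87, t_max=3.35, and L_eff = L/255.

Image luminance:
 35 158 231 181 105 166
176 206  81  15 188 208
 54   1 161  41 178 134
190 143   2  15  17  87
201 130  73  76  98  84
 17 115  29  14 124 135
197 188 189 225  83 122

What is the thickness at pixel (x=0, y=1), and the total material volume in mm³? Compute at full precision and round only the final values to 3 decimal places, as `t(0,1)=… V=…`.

span = t_max - t_min = 3.35 - 0.87 = 2.480
L(0,1) = 176, L_eff = 176/255 = 0.690196
t(0,1) = 3.35 - 2.480·0.690196 = 1.638
Σt over all 7·6 pixels = 1189673/12750 ≈ 93.3076863
V = pitch²·Σt = 0.91²·1189673/12750 = 77.268

t(0,1)=1.638 V=77.268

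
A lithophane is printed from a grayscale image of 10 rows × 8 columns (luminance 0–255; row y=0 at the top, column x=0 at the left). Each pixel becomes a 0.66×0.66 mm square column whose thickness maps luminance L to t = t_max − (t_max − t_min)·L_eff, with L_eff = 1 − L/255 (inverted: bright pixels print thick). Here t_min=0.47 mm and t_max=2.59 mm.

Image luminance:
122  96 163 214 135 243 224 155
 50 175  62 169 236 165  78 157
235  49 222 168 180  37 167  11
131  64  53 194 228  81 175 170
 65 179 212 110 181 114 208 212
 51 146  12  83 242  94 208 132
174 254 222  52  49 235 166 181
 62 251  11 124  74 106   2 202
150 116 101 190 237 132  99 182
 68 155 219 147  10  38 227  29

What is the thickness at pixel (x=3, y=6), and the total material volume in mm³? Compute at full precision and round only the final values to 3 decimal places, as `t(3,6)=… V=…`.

t(3,6)=0.902 V=56.660

span = t_max - t_min = 2.59 - 0.47 = 2.120
L(3,6) = 52, L_eff = 1 - 52/255 = 0.796078 (inverted)
t(3,6) = 2.59 - 2.120·0.796078 = 0.902
Σt over all 10·8 pixels = 829219/6375 ≈ 130.0735686
V = pitch²·Σt = 0.66²·829219/6375 = 56.660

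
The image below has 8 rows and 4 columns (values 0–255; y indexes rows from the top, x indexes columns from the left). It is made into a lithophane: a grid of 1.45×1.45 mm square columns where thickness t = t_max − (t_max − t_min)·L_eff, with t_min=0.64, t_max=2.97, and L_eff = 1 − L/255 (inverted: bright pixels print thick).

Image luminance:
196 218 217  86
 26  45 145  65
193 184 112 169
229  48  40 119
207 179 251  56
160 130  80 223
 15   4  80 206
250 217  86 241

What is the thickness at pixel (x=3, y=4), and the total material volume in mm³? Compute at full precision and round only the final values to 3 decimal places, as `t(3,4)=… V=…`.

t(3,4)=1.152 V=129.067

span = t_max - t_min = 2.97 - 0.64 = 2.330
L(3,4) = 56, L_eff = 1 - 56/255 = 0.780392 (inverted)
t(3,4) = 2.97 - 2.330·0.780392 = 1.152
Σt over all 8·4 pixels = 1565381/25500 ≈ 61.3874902
V = pitch²·Σt = 1.45²·1565381/25500 = 129.067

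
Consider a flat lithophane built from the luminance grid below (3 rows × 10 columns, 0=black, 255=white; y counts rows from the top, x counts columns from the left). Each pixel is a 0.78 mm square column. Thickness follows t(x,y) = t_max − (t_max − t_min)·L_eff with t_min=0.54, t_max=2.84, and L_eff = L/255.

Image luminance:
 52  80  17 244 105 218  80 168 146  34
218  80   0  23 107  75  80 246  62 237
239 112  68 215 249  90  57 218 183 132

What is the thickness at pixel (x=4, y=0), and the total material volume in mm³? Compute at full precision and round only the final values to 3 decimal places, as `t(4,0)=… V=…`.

span = t_max - t_min = 2.84 - 0.54 = 2.300
L(4,0) = 105, L_eff = 105/255 = 0.411765
t(4,0) = 2.84 - 2.300·0.411765 = 1.893
Σt over all 3·10 pixels = 25811/510 ≈ 50.6098039
V = pitch²·Σt = 0.78²·25811/510 = 30.791

t(4,0)=1.893 V=30.791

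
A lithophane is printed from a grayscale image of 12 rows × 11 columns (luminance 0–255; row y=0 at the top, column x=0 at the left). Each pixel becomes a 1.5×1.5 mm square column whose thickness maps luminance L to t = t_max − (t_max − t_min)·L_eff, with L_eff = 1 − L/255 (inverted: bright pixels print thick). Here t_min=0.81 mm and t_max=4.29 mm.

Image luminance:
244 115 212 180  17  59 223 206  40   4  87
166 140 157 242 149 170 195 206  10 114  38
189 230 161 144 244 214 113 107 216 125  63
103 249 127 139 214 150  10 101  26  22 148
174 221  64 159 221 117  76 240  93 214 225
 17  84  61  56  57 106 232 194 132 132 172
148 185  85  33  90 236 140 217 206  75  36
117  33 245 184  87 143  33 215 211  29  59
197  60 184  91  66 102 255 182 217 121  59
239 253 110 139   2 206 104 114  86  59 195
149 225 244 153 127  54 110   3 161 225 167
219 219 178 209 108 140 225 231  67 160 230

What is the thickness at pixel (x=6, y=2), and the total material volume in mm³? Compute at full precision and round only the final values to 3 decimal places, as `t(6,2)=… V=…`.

t(6,2)=2.352 V=810.717

span = t_max - t_min = 4.29 - 0.81 = 3.480
L(6,2) = 113, L_eff = 1 - 113/255 = 0.556863 (inverted)
t(6,2) = 4.29 - 3.480·0.556863 = 2.352
Σt over all 12·11 pixels = 765677/2125 ≈ 360.3185882
V = pitch²·Σt = 1.5²·765677/2125 = 810.717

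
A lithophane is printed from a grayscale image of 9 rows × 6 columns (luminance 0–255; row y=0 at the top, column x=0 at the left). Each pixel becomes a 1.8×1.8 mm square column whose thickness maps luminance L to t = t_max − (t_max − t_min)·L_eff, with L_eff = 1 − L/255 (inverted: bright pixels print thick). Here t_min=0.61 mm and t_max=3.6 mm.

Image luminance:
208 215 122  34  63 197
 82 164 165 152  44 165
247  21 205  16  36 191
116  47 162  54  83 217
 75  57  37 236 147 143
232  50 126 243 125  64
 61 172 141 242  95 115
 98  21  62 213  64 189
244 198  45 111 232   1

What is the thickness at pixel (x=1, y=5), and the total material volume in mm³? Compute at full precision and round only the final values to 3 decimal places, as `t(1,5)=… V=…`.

t(1,5)=1.196 V=366.771

span = t_max - t_min = 3.6 - 0.61 = 2.990
L(1,5) = 50, L_eff = 1 - 50/255 = 0.803922 (inverted)
t(1,5) = 3.6 - 2.990·0.803922 = 1.196
Σt over all 9·6 pixels = 23093/204 ≈ 113.2009804
V = pitch²·Σt = 1.8²·23093/204 = 366.771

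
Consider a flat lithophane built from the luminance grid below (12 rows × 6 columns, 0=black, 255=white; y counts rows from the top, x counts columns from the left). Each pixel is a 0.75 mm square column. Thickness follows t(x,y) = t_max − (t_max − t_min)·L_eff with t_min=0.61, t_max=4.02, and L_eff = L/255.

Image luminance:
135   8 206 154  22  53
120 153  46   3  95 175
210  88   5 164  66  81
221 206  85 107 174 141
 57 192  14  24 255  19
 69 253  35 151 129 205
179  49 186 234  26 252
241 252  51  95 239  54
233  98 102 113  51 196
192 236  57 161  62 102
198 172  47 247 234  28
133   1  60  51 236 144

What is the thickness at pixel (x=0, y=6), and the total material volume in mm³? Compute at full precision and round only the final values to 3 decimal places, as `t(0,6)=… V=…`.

t(0,6)=1.626 V=94.111

span = t_max - t_min = 4.02 - 0.61 = 3.410
L(0,6) = 179, L_eff = 179/255 = 0.701961
t(0,6) = 4.02 - 3.410·0.701961 = 1.626
Σt over all 12·6 pixels = 4266367/25500 ≈ 167.3085098
V = pitch²·Σt = 0.75²·4266367/25500 = 94.111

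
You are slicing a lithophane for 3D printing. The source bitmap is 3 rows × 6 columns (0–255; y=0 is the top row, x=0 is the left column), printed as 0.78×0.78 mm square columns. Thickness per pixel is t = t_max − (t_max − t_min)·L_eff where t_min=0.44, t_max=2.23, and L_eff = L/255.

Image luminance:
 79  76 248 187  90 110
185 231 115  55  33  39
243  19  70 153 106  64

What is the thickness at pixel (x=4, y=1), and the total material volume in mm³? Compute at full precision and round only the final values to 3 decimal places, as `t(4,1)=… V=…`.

t(4,1)=1.998 V=15.440

span = t_max - t_min = 2.23 - 0.44 = 1.790
L(4,1) = 33, L_eff = 33/255 = 0.129412
t(4,1) = 2.23 - 1.790·0.129412 = 1.998
Σt over all 3·6 pixels = 215711/8500 ≈ 25.3777647
V = pitch²·Σt = 0.78²·215711/8500 = 15.440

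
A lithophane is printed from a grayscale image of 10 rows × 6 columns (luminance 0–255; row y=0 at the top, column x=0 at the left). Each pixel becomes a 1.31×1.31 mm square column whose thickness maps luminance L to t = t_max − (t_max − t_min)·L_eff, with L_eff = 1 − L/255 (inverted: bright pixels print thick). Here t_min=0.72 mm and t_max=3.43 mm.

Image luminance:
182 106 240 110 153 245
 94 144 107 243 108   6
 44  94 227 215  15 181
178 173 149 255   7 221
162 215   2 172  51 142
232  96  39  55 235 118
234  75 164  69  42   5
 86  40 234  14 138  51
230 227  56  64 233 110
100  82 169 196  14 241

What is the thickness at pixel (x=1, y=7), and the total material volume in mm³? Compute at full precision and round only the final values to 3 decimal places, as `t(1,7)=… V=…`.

span = t_max - t_min = 3.43 - 0.72 = 2.710
L(1,7) = 40, L_eff = 1 - 40/255 = 0.843137 (inverted)
t(1,7) = 3.43 - 2.710·0.843137 = 1.145
Σt over all 10·6 pixels = 107993/850 ≈ 127.0505882
V = pitch²·Σt = 1.31²·107993/850 = 218.032

t(1,7)=1.145 V=218.032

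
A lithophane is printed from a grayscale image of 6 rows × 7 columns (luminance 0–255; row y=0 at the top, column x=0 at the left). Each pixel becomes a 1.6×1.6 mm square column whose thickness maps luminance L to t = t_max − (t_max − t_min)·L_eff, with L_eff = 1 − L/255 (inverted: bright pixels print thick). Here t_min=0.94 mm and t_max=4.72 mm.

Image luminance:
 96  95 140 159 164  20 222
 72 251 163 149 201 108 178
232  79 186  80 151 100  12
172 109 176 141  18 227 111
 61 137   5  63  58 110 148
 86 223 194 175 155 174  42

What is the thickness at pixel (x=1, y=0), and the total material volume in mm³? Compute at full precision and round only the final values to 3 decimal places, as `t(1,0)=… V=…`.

t(1,0)=2.348 V=307.621

span = t_max - t_min = 4.72 - 0.94 = 3.780
L(1,0) = 95, L_eff = 1 - 95/255 = 0.627451 (inverted)
t(1,0) = 4.72 - 3.780·0.627451 = 2.348
Σt over all 6·7 pixels = 510699/4250 ≈ 120.1644706
V = pitch²·Σt = 1.6²·510699/4250 = 307.621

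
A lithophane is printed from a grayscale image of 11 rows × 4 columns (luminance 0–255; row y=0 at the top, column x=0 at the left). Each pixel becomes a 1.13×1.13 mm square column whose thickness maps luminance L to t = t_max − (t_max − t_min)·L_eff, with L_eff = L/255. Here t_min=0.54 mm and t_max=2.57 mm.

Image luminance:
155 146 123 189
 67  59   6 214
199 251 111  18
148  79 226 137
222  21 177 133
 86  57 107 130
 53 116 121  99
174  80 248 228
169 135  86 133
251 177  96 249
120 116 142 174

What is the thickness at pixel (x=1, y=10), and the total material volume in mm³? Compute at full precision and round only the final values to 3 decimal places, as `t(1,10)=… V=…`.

t(1,10)=1.647 V=83.116

span = t_max - t_min = 2.57 - 0.54 = 2.030
L(1,10) = 116, L_eff = 116/255 = 0.454902
t(1,10) = 2.57 - 2.030·0.454902 = 1.647
Σt over all 11·4 pixels = 414964/6375 ≈ 65.0923922
V = pitch²·Σt = 1.13²·414964/6375 = 83.116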